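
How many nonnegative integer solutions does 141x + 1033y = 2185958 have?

15

gcd(1033, 141) = 1.
By Bézout, 141×(-337) + 1033×(46) = 1.
One solution: (609, 2033).
General: x = 609 + 1033t, y = 2033 - 141t.
x ≥ 0 ⇒ t ≥ 0; y ≥ 0 ⇒ t ≤ 14. So t ∈ [0, 14]: 15 solutions.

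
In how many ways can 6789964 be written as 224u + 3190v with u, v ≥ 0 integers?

19

gcd(3190, 224) = 2.
By Bézout, 224×(413) + 3190×(-29) = 2.
One solution: (1346, 2034).
General: u = 1346 + 1595t, v = 2034 - 112t.
u ≥ 0 ⇒ t ≥ 0; v ≥ 0 ⇒ t ≤ 18. So t ∈ [0, 18]: 19 solutions.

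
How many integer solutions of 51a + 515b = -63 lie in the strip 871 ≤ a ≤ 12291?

gcd(515, 51) = 1  (515 = 10×51 + 5, 51 = 10×5 + 1, 5 = 5×1).
Back-substituting, 51×(101) + 515×(-10) = 1.
Scale by -63: particular solution (-6363, 630); reduce a mod 515: (332, -33).
General solution: a = 332 + 515t, b = -33 - 51t for integer t.
871 ≤ 332 + 515t ≤ 12291 gives t ∈ [2, 23], which is 22 values.

22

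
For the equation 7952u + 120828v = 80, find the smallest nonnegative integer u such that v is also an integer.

6868

gcd(120828, 7952):
  120828 = 15·7952 + 1548
  7952 = 5·1548 + 212
  1548 = 7·212 + 64
  212 = 3·64 + 20
  64 = 3·20 + 4
  20 = 5·4
so gcd(120828, 7952) = 4.
4 divides 80, so solutions exist.
Back-substitute for Bézout coefficients:
  4 = 64 - 3·20
  ... = 7952·(-5698) + 120828·(375)
Scale by 80/4 = 20: (u₀, v₀) = (-113960, 7500).
General solution: u = -113960 + 30207t, v = 7500 - 1988t for integer t.
u ≥ 0: smallest is -113960 mod 30207 = 6868 (at t = 4), with v = -452.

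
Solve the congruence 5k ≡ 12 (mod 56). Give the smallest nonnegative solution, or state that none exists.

36

gcd(56, 5) = 1.
1 divides 12, so solutions exist.
By Bézout, 5·(-11) + 56·(1) = 1.
So 5·(-11) ≡ 1 (mod 56); multiply by 12: k ≡ -132 (mod 56).
Smallest nonnegative: k = -132 mod 56 = 36.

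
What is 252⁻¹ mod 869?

gcd(869, 252) = 1  (869 = 3·252 + 113, 252 = 2·113 + 26, 113 = 4·26 + 9, 26 = 2·9 + 8, 9 = 1·8 + 1, 8 = 8·1).
Back-substituting, 252·(-100) + 869·(29) = 1.
So 252·-100 ≡ 1 (mod 869), and -100 mod 869 = 769.

769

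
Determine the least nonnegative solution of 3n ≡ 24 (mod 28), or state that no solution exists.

gcd(28, 3) = 1.
1 divides 24, so solutions exist.
By Bézout, 3×(-9) + 28×(1) = 1.
So 3×(-9) ≡ 1 (mod 28); multiply by 24: n ≡ -216 (mod 28).
Smallest nonnegative: n = -216 mod 28 = 8.

8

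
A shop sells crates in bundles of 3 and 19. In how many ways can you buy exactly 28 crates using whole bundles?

1

Need nonnegative integers with 3j + 19k = 28.
gcd(3, 19) = 1, and 3·(-6) + 19·(1) = 1.
So (j₀, k₀) = (-168, 28); general j = -168 + 19t, k = 28 - 3t.
j ≥ 0 ⇒ t ≥ 9; k ≥ 0 ⇒ t ≤ 9. That's 1 value of t.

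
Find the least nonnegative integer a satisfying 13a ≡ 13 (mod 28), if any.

1

gcd(28, 13):
  28 = 2×13 + 2
  13 = 6×2 + 1
  2 = 2×1
so gcd(28, 13) = 1.
1 divides 13, so solutions exist.
Back-substitute for Bézout coefficients:
  1 = 13 - 6×2
  ... = 13×(13) + 28×(-6)
So 13×(13) ≡ 1 (mod 28); multiply by 13: a ≡ 169 (mod 28).
Smallest nonnegative: a = 169 mod 28 = 1.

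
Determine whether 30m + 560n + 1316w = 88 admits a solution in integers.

yes

gcd(560, 30) = 10.
gcd(10, 1316) = 2.
2 divides 88, so integer solutions exist.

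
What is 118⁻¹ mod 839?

64

gcd(839, 118) = 1  (839 = 7×118 + 13, 118 = 9×13 + 1, 13 = 13×1).
Back-substituting, 118×(64) + 839×(-9) = 1.
So 118×64 ≡ 1 (mod 839), and 64 mod 839 = 64.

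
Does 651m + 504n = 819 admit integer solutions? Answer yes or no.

gcd(651, 504) = 21  (651 = 1·504 + 147, 504 = 3·147 + 63, 147 = 2·63 + 21, 63 = 3·21).
21 divides 819, so integer solutions exist.

yes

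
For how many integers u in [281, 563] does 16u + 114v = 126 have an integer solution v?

5

gcd(114, 16) = 2  (114 = 7×16 + 2, 16 = 8×2).
Back-substituting, 16×(-7) + 114×(1) = 2.
Scale by 63: particular solution (-441, 63); reduce u mod 57: (15, -1).
General solution: u = 15 + 57t, v = -1 - 8t for integer t.
281 ≤ 15 + 57t ≤ 563 gives t ∈ [5, 9], which is 5 values.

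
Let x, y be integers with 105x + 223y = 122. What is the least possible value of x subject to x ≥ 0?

gcd(223, 105):
  223 = 2*105 + 13
  105 = 8*13 + 1
  13 = 13*1
so gcd(223, 105) = 1.
1 divides 122, so solutions exist.
Back-substitute for Bézout coefficients:
  1 = 105 - 8*13
  ... = 105*(17) + 223*(-8)
Scale by 122/1 = 122: (x₀, y₀) = (2074, -976).
General solution: x = 2074 + 223t, y = -976 - 105t for integer t.
x ≥ 0: smallest is 2074 mod 223 = 67 (at t = -9), with y = -31.

67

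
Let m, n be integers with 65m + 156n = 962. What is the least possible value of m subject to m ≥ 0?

gcd(156, 65) = 13  (156 = 2*65 + 26, 65 = 2*26 + 13, 26 = 2*13).
13 divides 962, so solutions exist.
Back-substituting, 65*(5) + 156*(-2) = 13.
Scale by 962/13 = 74: (m₀, n₀) = (370, -148).
General solution: m = 370 + 12t, n = -148 - 5t for integer t.
m ≥ 0: smallest is 370 mod 12 = 10 (at t = -30), with n = 2.

10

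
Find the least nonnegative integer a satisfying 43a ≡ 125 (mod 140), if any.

gcd(140, 43) = 1  (140 = 3×43 + 11, 43 = 3×11 + 10, 11 = 1×10 + 1, 10 = 10×1).
1 divides 125, so solutions exist.
Back-substituting, 43×(-13) + 140×(4) = 1.
So 43×(-13) ≡ 1 (mod 140); multiply by 125: a ≡ -1625 (mod 140).
Smallest nonnegative: a = -1625 mod 140 = 55.

55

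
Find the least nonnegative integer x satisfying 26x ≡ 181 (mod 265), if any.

221

gcd(265, 26) = 1.
1 divides 181, so solutions exist.
By Bézout, 26×(51) + 265×(-5) = 1.
So 26×(51) ≡ 1 (mod 265); multiply by 181: x ≡ 9231 (mod 265).
Smallest nonnegative: x = 9231 mod 265 = 221.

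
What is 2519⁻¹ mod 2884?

gcd(2884, 2519):
  2884 = 1*2519 + 365
  2519 = 6*365 + 329
  365 = 1*329 + 36
  329 = 9*36 + 5
  36 = 7*5 + 1
  5 = 5*1
so gcd(2884, 2519) = 1.
Back-substitute for Bézout coefficients:
  1 = 36 - 7*5
  ... = 2519*(-561) + 2884*(490)
So 2519*-561 ≡ 1 (mod 2884), and -561 mod 2884 = 2323.

2323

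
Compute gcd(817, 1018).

gcd(1018, 817) = 1  (1018 = 1*817 + 201, 817 = 4*201 + 13, 201 = 15*13 + 6, 13 = 2*6 + 1, 6 = 6*1).

1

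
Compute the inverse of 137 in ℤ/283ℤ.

gcd(283, 137):
  283 = 2·137 + 9
  137 = 15·9 + 2
  9 = 4·2 + 1
  2 = 2·1
so gcd(283, 137) = 1.
Back-substitute for Bézout coefficients:
  1 = 9 - 4·2
  ... = 137·(-126) + 283·(61)
So 137·-126 ≡ 1 (mod 283), and -126 mod 283 = 157.

157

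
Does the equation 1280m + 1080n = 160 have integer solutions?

gcd(1280, 1080) = 40  (1280 = 1*1080 + 200, 1080 = 5*200 + 80, 200 = 2*80 + 40, 80 = 2*40).
40 divides 160, so integer solutions exist.

yes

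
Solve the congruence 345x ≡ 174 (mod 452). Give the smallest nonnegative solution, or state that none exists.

gcd(452, 345) = 1  (452 = 1·345 + 107, 345 = 3·107 + 24, 107 = 4·24 + 11, 24 = 2·11 + 2, 11 = 5·2 + 1, 2 = 2·1).
1 divides 174, so solutions exist.
Back-substituting, 345·(-207) + 452·(158) = 1.
So 345·(-207) ≡ 1 (mod 452); multiply by 174: x ≡ -36018 (mod 452).
Smallest nonnegative: x = -36018 mod 452 = 142.

142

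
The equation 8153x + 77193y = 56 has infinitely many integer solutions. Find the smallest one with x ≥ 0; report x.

gcd(77193, 8153) = 1.
1 divides 56, so solutions exist.
By Bézout, 8153*(-5482) + 77193*(579) = 1.
Scale by 56/1 = 56: (x₀, y₀) = (-306992, 32424).
General solution: x = -306992 + 77193t, y = 32424 - 8153t for integer t.
x ≥ 0: smallest is -306992 mod 77193 = 1780 (at t = 4), with y = -188.

1780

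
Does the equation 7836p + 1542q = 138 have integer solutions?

gcd(7836, 1542):
  7836 = 5·1542 + 126
  1542 = 12·126 + 30
  126 = 4·30 + 6
  30 = 5·6
so gcd(7836, 1542) = 6.
6 divides 138, so integer solutions exist.

yes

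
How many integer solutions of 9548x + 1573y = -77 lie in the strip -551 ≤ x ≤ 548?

7

gcd(9548, 1573) = 11.
By Bézout, 9548*(43) + 1573*(-261) = 11.
Particular solution: (128, -777).
General solution: x = 128 + 143t, y = -777 - 868t for integer t.
-551 ≤ 128 + 143t ≤ 548 gives t ∈ [-4, 2], which is 7 values.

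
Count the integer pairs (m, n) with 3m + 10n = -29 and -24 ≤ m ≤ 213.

24

gcd(10, 3) = 1  (10 = 3×3 + 1, 3 = 3×1).
Back-substituting, 3×(-3) + 10×(1) = 1.
Scale by -29: particular solution (87, -29); reduce m mod 10: (7, -5).
General solution: m = 7 + 10t, n = -5 - 3t for integer t.
-24 ≤ 7 + 10t ≤ 213 gives t ∈ [-3, 20], which is 24 values.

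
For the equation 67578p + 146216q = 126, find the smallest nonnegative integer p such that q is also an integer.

gcd(146216, 67578):
  146216 = 2·67578 + 11060
  67578 = 6·11060 + 1218
  11060 = 9·1218 + 98
  1218 = 12·98 + 42
  98 = 2·42 + 14
  42 = 3·14
so gcd(146216, 67578) = 14.
14 divides 126, so solutions exist.
Back-substitute for Bézout coefficients:
  14 = 98 - 2·42
  ... = 67578·(-3001) + 146216·(1387)
Scale by 126/14 = 9: (p₀, q₀) = (-27009, 12483).
General solution: p = -27009 + 10444t, q = 12483 - 4827t for integer t.
p ≥ 0: smallest is -27009 mod 10444 = 4323 (at t = 3), with q = -1998.

4323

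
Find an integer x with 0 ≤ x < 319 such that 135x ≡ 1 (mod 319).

gcd(319, 135) = 1.
By Bézout, 135·(26) + 319·(-11) = 1.
So 135·26 ≡ 1 (mod 319), and 26 mod 319 = 26.

26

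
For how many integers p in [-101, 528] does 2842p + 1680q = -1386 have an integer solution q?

gcd(2842, 1680) = 14.
By Bézout, 2842*(-13) + 1680*(22) = 14.
Particular solution: (87, -148).
General solution: p = 87 + 120t, q = -148 - 203t for integer t.
-101 ≤ 87 + 120t ≤ 528 gives t ∈ [-1, 3], which is 5 values.

5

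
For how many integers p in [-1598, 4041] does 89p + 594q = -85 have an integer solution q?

9

gcd(594, 89):
  594 = 6×89 + 60
  89 = 1×60 + 29
  60 = 2×29 + 2
  29 = 14×2 + 1
  2 = 2×1
so gcd(594, 89) = 1.
Back-substitute for Bézout coefficients:
  1 = 29 - 14×2
  ... = 89×(287) + 594×(-43)
Scale by -85: particular solution (-24395, 3655); reduce p mod 594: (553, -83).
General solution: p = 553 + 594t, q = -83 - 89t for integer t.
-1598 ≤ 553 + 594t ≤ 4041 gives t ∈ [-3, 5], which is 9 values.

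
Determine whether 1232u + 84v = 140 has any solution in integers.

yes

gcd(1232, 84):
  1232 = 14*84 + 56
  84 = 1*56 + 28
  56 = 2*28
so gcd(1232, 84) = 28.
28 divides 140, so integer solutions exist.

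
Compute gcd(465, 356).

1

gcd(465, 356) = 1  (465 = 1·356 + 109, 356 = 3·109 + 29, 109 = 3·29 + 22, 29 = 1·22 + 7, 22 = 3·7 + 1, 7 = 7·1).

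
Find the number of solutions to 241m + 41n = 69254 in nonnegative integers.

gcd(241, 41) = 1  (241 = 5*41 + 36, 41 = 1*36 + 5, 36 = 7*5 + 1, 5 = 5*1).
Back-substituting, 241*(8) + 41*(-47) = 1.
Scale by 69254: one solution is (554032, -3254938). Reduce m mod 41: (40, 1454).
General: m = 40 + 41t, n = 1454 - 241t.
m ≥ 0 ⇒ t ≥ 0; n ≥ 0 ⇒ t ≤ 6. So t ∈ [0, 6]: 7 solutions.

7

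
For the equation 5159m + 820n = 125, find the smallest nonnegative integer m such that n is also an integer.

gcd(5159, 820):
  5159 = 6*820 + 239
  820 = 3*239 + 103
  239 = 2*103 + 33
  103 = 3*33 + 4
  33 = 8*4 + 1
  4 = 4*1
so gcd(5159, 820) = 1.
1 divides 125, so solutions exist.
Back-substitute for Bézout coefficients:
  1 = 33 - 8*4
  ... = 5159*(199) + 820*(-1252)
Scale by 125/1 = 125: (m₀, n₀) = (24875, -156500).
General solution: m = 24875 + 820t, n = -156500 - 5159t for integer t.
m ≥ 0: smallest is 24875 mod 820 = 275 (at t = -30), with n = -1730.

275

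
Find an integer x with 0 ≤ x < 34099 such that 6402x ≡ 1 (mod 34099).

29300

gcd(34099, 6402) = 1  (34099 = 5*6402 + 2089, 6402 = 3*2089 + 135, 2089 = 15*135 + 64, 135 = 2*64 + 7, 64 = 9*7 + 1, 7 = 7*1).
Back-substituting, 6402*(-4799) + 34099*(901) = 1.
So 6402*-4799 ≡ 1 (mod 34099), and -4799 mod 34099 = 29300.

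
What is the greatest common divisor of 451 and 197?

gcd(451, 197) = 1  (451 = 2×197 + 57, 197 = 3×57 + 26, 57 = 2×26 + 5, 26 = 5×5 + 1, 5 = 5×1).

1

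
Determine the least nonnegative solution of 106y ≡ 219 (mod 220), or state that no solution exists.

no solution

gcd(220, 106) = 2.
2 does not divide 219, so the congruence has no solution.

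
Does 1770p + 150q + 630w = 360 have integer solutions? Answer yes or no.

yes

gcd(1770, 150):
  1770 = 11·150 + 120
  150 = 1·120 + 30
  120 = 4·30
so gcd(1770, 150) = 30.
gcd(30, 630) = 30.
30 divides 360, so integer solutions exist.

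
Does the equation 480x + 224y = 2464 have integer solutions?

yes

gcd(480, 224) = 32.
32 divides 2464, so integer solutions exist.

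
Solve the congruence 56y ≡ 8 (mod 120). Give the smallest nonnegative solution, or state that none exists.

gcd(120, 56) = 8  (120 = 2*56 + 8, 56 = 7*8).
8 divides 8, so solutions exist.
Back-substituting, 56*(-2) + 120*(1) = 8.
So 56*(-2) ≡ 8 (mod 120); multiply by 1: y ≡ -2 (mod 15).
Smallest nonnegative: y = -2 mod 15 = 13.

13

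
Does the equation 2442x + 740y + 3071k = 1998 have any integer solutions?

gcd(2442, 740) = 74  (2442 = 3×740 + 222, 740 = 3×222 + 74, 222 = 3×74).
gcd(74, 3071) = 37.
37 divides 1998, so integer solutions exist.

yes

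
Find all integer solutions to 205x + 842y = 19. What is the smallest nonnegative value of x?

341

gcd(842, 205) = 1  (842 = 4·205 + 22, 205 = 9·22 + 7, 22 = 3·7 + 1, 7 = 7·1).
1 divides 19, so solutions exist.
Back-substituting, 205·(-115) + 842·(28) = 1.
Scale by 19/1 = 19: (x₀, y₀) = (-2185, 532).
General solution: x = -2185 + 842t, y = 532 - 205t for integer t.
x ≥ 0: smallest is -2185 mod 842 = 341 (at t = 3), with y = -83.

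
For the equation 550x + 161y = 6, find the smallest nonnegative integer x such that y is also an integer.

89

gcd(550, 161):
  550 = 3·161 + 67
  161 = 2·67 + 27
  67 = 2·27 + 13
  27 = 2·13 + 1
  13 = 13·1
so gcd(550, 161) = 1.
1 divides 6, so solutions exist.
Back-substitute for Bézout coefficients:
  1 = 27 - 2·13
  ... = 550·(-12) + 161·(41)
Scale by 6/1 = 6: (x₀, y₀) = (-72, 246).
General solution: x = -72 + 161t, y = 246 - 550t for integer t.
x ≥ 0: smallest is -72 mod 161 = 89 (at t = 1), with y = -304.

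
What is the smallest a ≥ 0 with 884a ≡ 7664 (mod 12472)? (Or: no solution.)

2520

gcd(12472, 884):
  12472 = 14·884 + 96
  884 = 9·96 + 20
  96 = 4·20 + 16
  20 = 1·16 + 4
  16 = 4·4
so gcd(12472, 884) = 4.
4 divides 7664, so solutions exist.
Back-substitute for Bézout coefficients:
  4 = 20 - 1·16
  ... = 884·(649) + 12472·(-46)
So 884·(649) ≡ 4 (mod 12472); multiply by 1916: a ≡ 1243484 (mod 3118).
Smallest nonnegative: a = 1243484 mod 3118 = 2520.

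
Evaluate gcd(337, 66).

gcd(337, 66) = 1  (337 = 5*66 + 7, 66 = 9*7 + 3, 7 = 2*3 + 1, 3 = 3*1).

1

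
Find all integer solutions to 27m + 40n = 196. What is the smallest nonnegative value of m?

gcd(40, 27):
  40 = 1*27 + 13
  27 = 2*13 + 1
  13 = 13*1
so gcd(40, 27) = 1.
1 divides 196, so solutions exist.
Back-substitute for Bézout coefficients:
  1 = 27 - 2*13
  ... = 27*(3) + 40*(-2)
Scale by 196/1 = 196: (m₀, n₀) = (588, -392).
General solution: m = 588 + 40t, n = -392 - 27t for integer t.
m ≥ 0: smallest is 588 mod 40 = 28 (at t = -14), with n = -14.

28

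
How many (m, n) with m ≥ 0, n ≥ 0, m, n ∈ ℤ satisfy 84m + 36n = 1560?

gcd(84, 36):
  84 = 2×36 + 12
  36 = 3×12
so gcd(84, 36) = 12.
Back-substitute for Bézout coefficients:
  12 = 84 - 2×36
  ... = 84×(1) + 36×(-2)
Scale by 130: one solution is (130, -260). Reduce m mod 3: (1, 41).
General: m = 1 + 3t, n = 41 - 7t.
m ≥ 0 ⇒ t ≥ 0; n ≥ 0 ⇒ t ≤ 5. So t ∈ [0, 5]: 6 solutions.

6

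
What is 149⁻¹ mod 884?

gcd(884, 149) = 1.
By Bézout, 149*(89) + 884*(-15) = 1.
So 149*89 ≡ 1 (mod 884), and 89 mod 884 = 89.

89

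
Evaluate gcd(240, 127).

1

gcd(240, 127):
  240 = 1*127 + 113
  127 = 1*113 + 14
  113 = 8*14 + 1
  14 = 14*1
so gcd(240, 127) = 1.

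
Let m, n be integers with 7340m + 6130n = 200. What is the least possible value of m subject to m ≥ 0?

gcd(7340, 6130):
  7340 = 1×6130 + 1210
  6130 = 5×1210 + 80
  1210 = 15×80 + 10
  80 = 8×10
so gcd(7340, 6130) = 10.
10 divides 200, so solutions exist.
Back-substitute for Bézout coefficients:
  10 = 1210 - 15×80
  ... = 7340×(76) + 6130×(-91)
Scale by 200/10 = 20: (m₀, n₀) = (1520, -1820).
General solution: m = 1520 + 613t, n = -1820 - 734t for integer t.
m ≥ 0: smallest is 1520 mod 613 = 294 (at t = -2), with n = -352.

294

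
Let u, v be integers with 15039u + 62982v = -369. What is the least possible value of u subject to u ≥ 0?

gcd(62982, 15039):
  62982 = 4·15039 + 2826
  15039 = 5·2826 + 909
  2826 = 3·909 + 99
  909 = 9·99 + 18
  99 = 5·18 + 9
  18 = 2·9
so gcd(62982, 15039) = 9.
9 divides -369, so solutions exist.
Back-substitute for Bézout coefficients:
  9 = 99 - 5·18
  ... = 15039·(-3187) + 62982·(761)
Scale by -369/9 = -41: (u₀, v₀) = (130667, -31201).
General solution: u = 130667 + 6998t, v = -31201 - 1671t for integer t.
u ≥ 0: smallest is 130667 mod 6998 = 4703 (at t = -18), with v = -1123.

4703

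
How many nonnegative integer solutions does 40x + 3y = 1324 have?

11

gcd(40, 3):
  40 = 13×3 + 1
  3 = 3×1
so gcd(40, 3) = 1.
Back-substitute for Bézout coefficients:
  1 = 40 - 13×3
  ... = 40×(1) + 3×(-13)
Scale by 1324: one solution is (1324, -17212). Reduce x mod 3: (1, 428).
General: x = 1 + 3t, y = 428 - 40t.
x ≥ 0 ⇒ t ≥ 0; y ≥ 0 ⇒ t ≤ 10. So t ∈ [0, 10]: 11 solutions.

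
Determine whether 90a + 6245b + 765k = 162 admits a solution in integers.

gcd(6245, 90):
  6245 = 69·90 + 35
  90 = 2·35 + 20
  35 = 1·20 + 15
  20 = 1·15 + 5
  15 = 3·5
so gcd(6245, 90) = 5.
gcd(5, 765) = 5.
5 does not divide 162 (remainder 2), so no integer solutions.

no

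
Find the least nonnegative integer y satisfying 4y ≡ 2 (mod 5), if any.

3

gcd(5, 4) = 1.
1 divides 2, so solutions exist.
By Bézout, 4·(-1) + 5·(1) = 1.
So 4·(-1) ≡ 1 (mod 5); multiply by 2: y ≡ -2 (mod 5).
Smallest nonnegative: y = -2 mod 5 = 3.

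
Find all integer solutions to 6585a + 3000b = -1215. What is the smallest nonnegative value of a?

gcd(6585, 3000) = 15.
15 divides -1215, so solutions exist.
By Bézout, 6585×(-41) + 3000×(90) = 15.
Scale by -1215/15 = -81: (a₀, b₀) = (3321, -7290).
General solution: a = 3321 + 200t, b = -7290 - 439t for integer t.
a ≥ 0: smallest is 3321 mod 200 = 121 (at t = -16), with b = -266.

121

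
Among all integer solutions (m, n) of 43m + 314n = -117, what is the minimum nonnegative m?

63

gcd(314, 43) = 1.
1 divides -117, so solutions exist.
By Bézout, 43·(-73) + 314·(10) = 1.
Scale by -117/1 = -117: (m₀, n₀) = (8541, -1170).
General solution: m = 8541 + 314t, n = -1170 - 43t for integer t.
m ≥ 0: smallest is 8541 mod 314 = 63 (at t = -27), with n = -9.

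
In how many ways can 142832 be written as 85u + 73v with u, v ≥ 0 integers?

23

gcd(85, 73) = 1  (85 = 1×73 + 12, 73 = 6×12 + 1, 12 = 12×1).
Back-substituting, 85×(-6) + 73×(7) = 1.
Scale by 142832: one solution is (-856992, 999824). Reduce u mod 73: (28, 1924).
General: u = 28 + 73t, v = 1924 - 85t.
u ≥ 0 ⇒ t ≥ 0; v ≥ 0 ⇒ t ≤ 22. So t ∈ [0, 22]: 23 solutions.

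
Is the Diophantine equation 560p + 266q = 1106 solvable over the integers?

gcd(560, 266) = 14  (560 = 2×266 + 28, 266 = 9×28 + 14, 28 = 2×14).
14 divides 1106, so integer solutions exist.

yes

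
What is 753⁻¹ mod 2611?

2025

gcd(2611, 753):
  2611 = 3·753 + 352
  753 = 2·352 + 49
  352 = 7·49 + 9
  49 = 5·9 + 4
  9 = 2·4 + 1
  4 = 4·1
so gcd(2611, 753) = 1.
Back-substitute for Bézout coefficients:
  1 = 9 - 2·4
  ... = 753·(-586) + 2611·(169)
So 753·-586 ≡ 1 (mod 2611), and -586 mod 2611 = 2025.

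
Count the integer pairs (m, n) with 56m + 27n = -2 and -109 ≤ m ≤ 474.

gcd(56, 27) = 1  (56 = 2·27 + 2, 27 = 13·2 + 1, 2 = 2·1).
Back-substituting, 56·(-13) + 27·(27) = 1.
Scale by -2: particular solution (26, -54); reduce m mod 27: (26, -54).
General solution: m = 26 + 27t, n = -54 - 56t for integer t.
-109 ≤ 26 + 27t ≤ 474 gives t ∈ [-5, 16], which is 22 values.

22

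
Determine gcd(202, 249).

gcd(249, 202):
  249 = 1×202 + 47
  202 = 4×47 + 14
  47 = 3×14 + 5
  14 = 2×5 + 4
  5 = 1×4 + 1
  4 = 4×1
so gcd(249, 202) = 1.

1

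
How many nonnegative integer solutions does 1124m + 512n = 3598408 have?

25

gcd(1124, 512):
  1124 = 2*512 + 100
  512 = 5*100 + 12
  100 = 8*12 + 4
  12 = 3*4
so gcd(1124, 512) = 4.
Back-substitute for Bézout coefficients:
  4 = 100 - 8*12
  ... = 1124*(41) + 512*(-90)
Scale by 899602: one solution is (36883682, -80964180). Reduce m mod 128: (98, 6813).
General: m = 98 + 128t, n = 6813 - 281t.
m ≥ 0 ⇒ t ≥ 0; n ≥ 0 ⇒ t ≤ 24. So t ∈ [0, 24]: 25 solutions.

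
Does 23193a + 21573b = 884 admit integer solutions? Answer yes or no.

gcd(23193, 21573):
  23193 = 1×21573 + 1620
  21573 = 13×1620 + 513
  1620 = 3×513 + 81
  513 = 6×81 + 27
  81 = 3×27
so gcd(23193, 21573) = 27.
27 does not divide 884 (remainder 20), so no integer solutions.

no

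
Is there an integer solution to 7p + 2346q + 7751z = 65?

yes

gcd(2346, 7):
  2346 = 335*7 + 1
  7 = 7*1
so gcd(2346, 7) = 1.
gcd(1, 7751) = 1.
1 divides 65, so integer solutions exist.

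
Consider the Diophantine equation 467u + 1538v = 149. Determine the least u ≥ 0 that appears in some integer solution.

109

gcd(1538, 467) = 1  (1538 = 3*467 + 137, 467 = 3*137 + 56, 137 = 2*56 + 25, 56 = 2*25 + 6, 25 = 4*6 + 1, 6 = 6*1).
1 divides 149, so solutions exist.
Back-substituting, 467*(-247) + 1538*(75) = 1.
Scale by 149/1 = 149: (u₀, v₀) = (-36803, 11175).
General solution: u = -36803 + 1538t, v = 11175 - 467t for integer t.
u ≥ 0: smallest is -36803 mod 1538 = 109 (at t = 24), with v = -33.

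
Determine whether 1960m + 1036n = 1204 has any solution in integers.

yes

gcd(1960, 1036) = 28.
28 divides 1204, so integer solutions exist.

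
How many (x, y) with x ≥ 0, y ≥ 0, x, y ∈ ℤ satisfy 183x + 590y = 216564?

gcd(590, 183) = 1  (590 = 3×183 + 41, 183 = 4×41 + 19, 41 = 2×19 + 3, 19 = 6×3 + 1, 3 = 3×1).
Back-substituting, 183×(187) + 590×(-58) = 1.
Scale by 216564: one solution is (40497468, -12560712). Reduce x mod 590: (458, 225).
General: x = 458 + 590t, y = 225 - 183t.
x ≥ 0 ⇒ t ≥ 0; y ≥ 0 ⇒ t ≤ 1. So t ∈ [0, 1]: 2 solutions.

2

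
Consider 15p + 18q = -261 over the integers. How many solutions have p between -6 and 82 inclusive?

15

gcd(18, 15) = 3  (18 = 1·15 + 3, 15 = 5·3).
Back-substituting, 15·(-1) + 18·(1) = 3.
Scale by -87: particular solution (87, -87); reduce p mod 6: (3, -17).
General solution: p = 3 + 6t, q = -17 - 5t for integer t.
-6 ≤ 3 + 6t ≤ 82 gives t ∈ [-1, 13], which is 15 values.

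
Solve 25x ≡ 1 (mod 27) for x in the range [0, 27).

gcd(27, 25):
  27 = 1*25 + 2
  25 = 12*2 + 1
  2 = 2*1
so gcd(27, 25) = 1.
Back-substitute for Bézout coefficients:
  1 = 25 - 12*2
  ... = 25*(13) + 27*(-12)
So 25*13 ≡ 1 (mod 27), and 13 mod 27 = 13.

13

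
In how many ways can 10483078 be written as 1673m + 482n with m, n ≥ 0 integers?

13

gcd(1673, 482):
  1673 = 3×482 + 227
  482 = 2×227 + 28
  227 = 8×28 + 3
  28 = 9×3 + 1
  3 = 3×1
so gcd(1673, 482) = 1.
Back-substitute for Bézout coefficients:
  1 = 28 - 9×3
  ... = 1673×(-155) + 482×(538)
Scale by 10483078: one solution is (-1624877090, 5639895964). Reduce m mod 482: (340, 20569).
General: m = 340 + 482t, n = 20569 - 1673t.
m ≥ 0 ⇒ t ≥ 0; n ≥ 0 ⇒ t ≤ 12. So t ∈ [0, 12]: 13 solutions.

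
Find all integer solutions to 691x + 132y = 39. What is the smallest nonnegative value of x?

129

gcd(691, 132) = 1.
1 divides 39, so solutions exist.
By Bézout, 691·(-17) + 132·(89) = 1.
Scale by 39/1 = 39: (x₀, y₀) = (-663, 3471).
General solution: x = -663 + 132t, y = 3471 - 691t for integer t.
x ≥ 0: smallest is -663 mod 132 = 129 (at t = 6), with y = -675.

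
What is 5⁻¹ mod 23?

gcd(23, 5) = 1.
By Bézout, 5·(-9) + 23·(2) = 1.
So 5·-9 ≡ 1 (mod 23), and -9 mod 23 = 14.

14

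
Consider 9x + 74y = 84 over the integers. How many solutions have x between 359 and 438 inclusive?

1

gcd(74, 9) = 1  (74 = 8*9 + 2, 9 = 4*2 + 1, 2 = 2*1).
Back-substituting, 9*(33) + 74*(-4) = 1.
Scale by 84: particular solution (2772, -336); reduce x mod 74: (34, -3).
General solution: x = 34 + 74t, y = -3 - 9t for integer t.
359 ≤ 34 + 74t ≤ 438 gives t ∈ [5, 5], which is 1 value.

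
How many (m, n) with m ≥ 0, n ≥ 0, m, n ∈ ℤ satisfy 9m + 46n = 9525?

23

gcd(46, 9):
  46 = 5×9 + 1
  9 = 9×1
so gcd(46, 9) = 1.
Back-substitute for Bézout coefficients:
  1 = 46 - 5×9
  ... = 9×(-5) + 46×(1)
Scale by 9525: one solution is (-47625, 9525). Reduce m mod 46: (31, 201).
General: m = 31 + 46t, n = 201 - 9t.
m ≥ 0 ⇒ t ≥ 0; n ≥ 0 ⇒ t ≤ 22. So t ∈ [0, 22]: 23 solutions.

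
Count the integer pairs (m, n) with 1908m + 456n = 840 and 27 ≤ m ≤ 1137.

29

gcd(1908, 456) = 12.
By Bézout, 1908×(11) + 456×(-46) = 12.
Particular solution: (10, -40).
General solution: m = 10 + 38t, n = -40 - 159t for integer t.
27 ≤ 10 + 38t ≤ 1137 gives t ∈ [1, 29], which is 29 values.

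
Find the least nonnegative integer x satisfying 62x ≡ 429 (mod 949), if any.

910

gcd(949, 62):
  949 = 15*62 + 19
  62 = 3*19 + 5
  19 = 3*5 + 4
  5 = 1*4 + 1
  4 = 4*1
so gcd(949, 62) = 1.
1 divides 429, so solutions exist.
Back-substitute for Bézout coefficients:
  1 = 5 - 1*4
  ... = 62*(199) + 949*(-13)
So 62*(199) ≡ 1 (mod 949); multiply by 429: x ≡ 85371 (mod 949).
Smallest nonnegative: x = 85371 mod 949 = 910.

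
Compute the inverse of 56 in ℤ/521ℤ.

gcd(521, 56) = 1  (521 = 9*56 + 17, 56 = 3*17 + 5, 17 = 3*5 + 2, 5 = 2*2 + 1, 2 = 2*1).
Back-substituting, 56*(214) + 521*(-23) = 1.
So 56*214 ≡ 1 (mod 521), and 214 mod 521 = 214.

214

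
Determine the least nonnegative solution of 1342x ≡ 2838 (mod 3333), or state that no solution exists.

gcd(3333, 1342):
  3333 = 2*1342 + 649
  1342 = 2*649 + 44
  649 = 14*44 + 33
  44 = 1*33 + 11
  33 = 3*11
so gcd(3333, 1342) = 11.
11 divides 2838, so solutions exist.
Back-substitute for Bézout coefficients:
  11 = 44 - 1*33
  ... = 1342*(77) + 3333*(-31)
So 1342*(77) ≡ 11 (mod 3333); multiply by 258: x ≡ 19866 (mod 303).
Smallest nonnegative: x = 19866 mod 303 = 171.

171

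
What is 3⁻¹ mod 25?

gcd(25, 3) = 1.
By Bézout, 3*(-8) + 25*(1) = 1.
So 3*-8 ≡ 1 (mod 25), and -8 mod 25 = 17.

17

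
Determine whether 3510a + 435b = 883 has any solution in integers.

gcd(3510, 435) = 15.
15 does not divide 883 (remainder 13), so no integer solutions.

no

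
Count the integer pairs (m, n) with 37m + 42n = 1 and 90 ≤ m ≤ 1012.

gcd(42, 37) = 1.
By Bézout, 37*(-17) + 42*(15) = 1.
Particular solution: (25, -22).
General solution: m = 25 + 42t, n = -22 - 37t for integer t.
90 ≤ 25 + 42t ≤ 1012 gives t ∈ [2, 23], which is 22 values.

22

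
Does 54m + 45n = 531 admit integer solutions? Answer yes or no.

gcd(54, 45) = 9  (54 = 1*45 + 9, 45 = 5*9).
9 divides 531, so integer solutions exist.

yes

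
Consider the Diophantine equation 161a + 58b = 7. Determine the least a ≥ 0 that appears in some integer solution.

gcd(161, 58) = 1.
1 divides 7, so solutions exist.
By Bézout, 161×(-9) + 58×(25) = 1.
Scale by 7/1 = 7: (a₀, b₀) = (-63, 175).
General solution: a = -63 + 58t, b = 175 - 161t for integer t.
a ≥ 0: smallest is -63 mod 58 = 53 (at t = 2), with b = -147.

53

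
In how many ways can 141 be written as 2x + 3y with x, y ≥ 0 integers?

24

gcd(3, 2):
  3 = 1×2 + 1
  2 = 2×1
so gcd(3, 2) = 1.
Back-substitute for Bézout coefficients:
  1 = 3 - 1×2
  ... = 2×(-1) + 3×(1)
Scale by 141: one solution is (-141, 141). Reduce x mod 3: (0, 47).
General: x = 0 + 3t, y = 47 - 2t.
x ≥ 0 ⇒ t ≥ 0; y ≥ 0 ⇒ t ≤ 23. So t ∈ [0, 23]: 24 solutions.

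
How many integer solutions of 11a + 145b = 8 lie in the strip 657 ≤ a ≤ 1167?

gcd(145, 11) = 1  (145 = 13·11 + 2, 11 = 5·2 + 1, 2 = 2·1).
Back-substituting, 11·(66) + 145·(-5) = 1.
Scale by 8: particular solution (528, -40); reduce a mod 145: (93, -7).
General solution: a = 93 + 145t, b = -7 - 11t for integer t.
657 ≤ 93 + 145t ≤ 1167 gives t ∈ [4, 7], which is 4 values.

4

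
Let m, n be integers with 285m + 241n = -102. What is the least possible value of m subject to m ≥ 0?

162

gcd(285, 241):
  285 = 1*241 + 44
  241 = 5*44 + 21
  44 = 2*21 + 2
  21 = 10*2 + 1
  2 = 2*1
so gcd(285, 241) = 1.
1 divides -102, so solutions exist.
Back-substitute for Bézout coefficients:
  1 = 21 - 10*2
  ... = 285*(-115) + 241*(136)
Scale by -102/1 = -102: (m₀, n₀) = (11730, -13872).
General solution: m = 11730 + 241t, n = -13872 - 285t for integer t.
m ≥ 0: smallest is 11730 mod 241 = 162 (at t = -48), with n = -192.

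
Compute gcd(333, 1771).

gcd(1771, 333):
  1771 = 5·333 + 106
  333 = 3·106 + 15
  106 = 7·15 + 1
  15 = 15·1
so gcd(1771, 333) = 1.

1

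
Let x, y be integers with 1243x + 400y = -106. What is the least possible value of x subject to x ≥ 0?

258

gcd(1243, 400) = 1  (1243 = 3·400 + 43, 400 = 9·43 + 13, 43 = 3·13 + 4, 13 = 3·4 + 1, 4 = 4·1).
1 divides -106, so solutions exist.
Back-substituting, 1243·(-93) + 400·(289) = 1.
Scale by -106/1 = -106: (x₀, y₀) = (9858, -30634).
General solution: x = 9858 + 400t, y = -30634 - 1243t for integer t.
x ≥ 0: smallest is 9858 mod 400 = 258 (at t = -24), with y = -802.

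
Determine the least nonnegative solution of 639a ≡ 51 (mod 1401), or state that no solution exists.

gcd(1401, 639):
  1401 = 2×639 + 123
  639 = 5×123 + 24
  123 = 5×24 + 3
  24 = 8×3
so gcd(1401, 639) = 3.
3 divides 51, so solutions exist.
Back-substitute for Bézout coefficients:
  3 = 123 - 5×24
  ... = 639×(-57) + 1401×(26)
So 639×(-57) ≡ 3 (mod 1401); multiply by 17: a ≡ -969 (mod 467).
Smallest nonnegative: a = -969 mod 467 = 432.

432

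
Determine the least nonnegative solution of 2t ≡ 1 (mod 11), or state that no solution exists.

gcd(11, 2) = 1  (11 = 5·2 + 1, 2 = 2·1).
1 divides 1, so solutions exist.
Back-substituting, 2·(-5) + 11·(1) = 1.
So 2·(-5) ≡ 1 (mod 11); multiply by 1: t ≡ -5 (mod 11).
Smallest nonnegative: t = -5 mod 11 = 6.

6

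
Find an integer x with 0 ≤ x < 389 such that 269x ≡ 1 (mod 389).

gcd(389, 269) = 1  (389 = 1·269 + 120, 269 = 2·120 + 29, 120 = 4·29 + 4, 29 = 7·4 + 1, 4 = 4·1).
Back-substituting, 269·(94) + 389·(-65) = 1.
So 269·94 ≡ 1 (mod 389), and 94 mod 389 = 94.

94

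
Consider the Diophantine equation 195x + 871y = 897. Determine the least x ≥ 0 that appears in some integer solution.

gcd(871, 195) = 13  (871 = 4*195 + 91, 195 = 2*91 + 13, 91 = 7*13).
13 divides 897, so solutions exist.
Back-substituting, 195*(9) + 871*(-2) = 13.
Scale by 897/13 = 69: (x₀, y₀) = (621, -138).
General solution: x = 621 + 67t, y = -138 - 15t for integer t.
x ≥ 0: smallest is 621 mod 67 = 18 (at t = -9), with y = -3.

18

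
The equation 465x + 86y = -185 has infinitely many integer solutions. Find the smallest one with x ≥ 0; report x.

gcd(465, 86) = 1  (465 = 5·86 + 35, 86 = 2·35 + 16, 35 = 2·16 + 3, 16 = 5·3 + 1, 3 = 3·1).
1 divides -185, so solutions exist.
Back-substituting, 465·(-27) + 86·(146) = 1.
Scale by -185/1 = -185: (x₀, y₀) = (4995, -27010).
General solution: x = 4995 + 86t, y = -27010 - 465t for integer t.
x ≥ 0: smallest is 4995 mod 86 = 7 (at t = -58), with y = -40.

7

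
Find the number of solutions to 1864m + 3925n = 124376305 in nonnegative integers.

gcd(3925, 1864) = 1  (3925 = 2×1864 + 197, 1864 = 9×197 + 91, 197 = 2×91 + 15, 91 = 6×15 + 1, 15 = 15×1).
Back-substituting, 1864×(259) + 3925×(-123) = 1.
Scale by 124376305: one solution is (32213462995, -15298285515). Reduce m mod 3925: (2820, 30349).
General: m = 2820 + 3925t, n = 30349 - 1864t.
m ≥ 0 ⇒ t ≥ 0; n ≥ 0 ⇒ t ≤ 16. So t ∈ [0, 16]: 17 solutions.

17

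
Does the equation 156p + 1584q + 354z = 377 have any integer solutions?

no

gcd(1584, 156):
  1584 = 10×156 + 24
  156 = 6×24 + 12
  24 = 2×12
so gcd(1584, 156) = 12.
gcd(12, 354) = 6.
6 does not divide 377 (remainder 5), so no integer solutions.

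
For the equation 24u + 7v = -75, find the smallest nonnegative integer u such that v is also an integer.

gcd(24, 7) = 1.
1 divides -75, so solutions exist.
By Bézout, 24×(-2) + 7×(7) = 1.
Scale by -75/1 = -75: (u₀, v₀) = (150, -525).
General solution: u = 150 + 7t, v = -525 - 24t for integer t.
u ≥ 0: smallest is 150 mod 7 = 3 (at t = -21), with v = -21.

3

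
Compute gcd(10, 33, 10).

1

gcd(33, 10):
  33 = 3×10 + 3
  10 = 3×3 + 1
  3 = 3×1
so gcd(33, 10) = 1.
gcd(1, 10) = 1.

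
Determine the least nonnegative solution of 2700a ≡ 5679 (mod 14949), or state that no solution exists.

gcd(14949, 2700) = 9.
9 divides 5679, so solutions exist.
By Bézout, 2700*(-227) + 14949*(41) = 9.
So 2700*(-227) ≡ 9 (mod 14949); multiply by 631: a ≡ -143237 (mod 1661).
Smallest nonnegative: a = -143237 mod 1661 = 1270.

1270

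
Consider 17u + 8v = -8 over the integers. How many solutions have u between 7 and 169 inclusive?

21

gcd(17, 8) = 1  (17 = 2×8 + 1, 8 = 8×1).
Back-substituting, 17×(1) + 8×(-2) = 1.
Scale by -8: particular solution (-8, 16); reduce u mod 8: (0, -1).
General solution: u = 0 + 8t, v = -1 - 17t for integer t.
7 ≤ 0 + 8t ≤ 169 gives t ∈ [1, 21], which is 21 values.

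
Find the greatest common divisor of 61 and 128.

1

gcd(128, 61):
  128 = 2·61 + 6
  61 = 10·6 + 1
  6 = 6·1
so gcd(128, 61) = 1.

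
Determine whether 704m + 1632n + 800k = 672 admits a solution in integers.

yes

gcd(1632, 704) = 32.
gcd(32, 800) = 32.
32 divides 672, so integer solutions exist.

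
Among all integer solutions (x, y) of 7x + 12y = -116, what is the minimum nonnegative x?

gcd(12, 7):
  12 = 1×7 + 5
  7 = 1×5 + 2
  5 = 2×2 + 1
  2 = 2×1
so gcd(12, 7) = 1.
1 divides -116, so solutions exist.
Back-substitute for Bézout coefficients:
  1 = 5 - 2×2
  ... = 7×(-5) + 12×(3)
Scale by -116/1 = -116: (x₀, y₀) = (580, -348).
General solution: x = 580 + 12t, y = -348 - 7t for integer t.
x ≥ 0: smallest is 580 mod 12 = 4 (at t = -48), with y = -12.

4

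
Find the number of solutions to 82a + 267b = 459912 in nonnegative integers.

gcd(267, 82) = 1  (267 = 3×82 + 21, 82 = 3×21 + 19, 21 = 1×19 + 2, 19 = 9×2 + 1, 2 = 2×1).
Back-substituting, 82×(127) + 267×(-39) = 1.
Scale by 459912: one solution is (58408824, -17936568). Reduce a mod 267: (171, 1670).
General: a = 171 + 267t, b = 1670 - 82t.
a ≥ 0 ⇒ t ≥ 0; b ≥ 0 ⇒ t ≤ 20. So t ∈ [0, 20]: 21 solutions.

21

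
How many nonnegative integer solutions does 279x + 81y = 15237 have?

gcd(279, 81) = 9  (279 = 3·81 + 36, 81 = 2·36 + 9, 36 = 4·9).
Back-substituting, 279·(-2) + 81·(7) = 9.
Scale by 1693: one solution is (-3386, 11851). Reduce x mod 9: (7, 164).
General: x = 7 + 9t, y = 164 - 31t.
x ≥ 0 ⇒ t ≥ 0; y ≥ 0 ⇒ t ≤ 5. So t ∈ [0, 5]: 6 solutions.

6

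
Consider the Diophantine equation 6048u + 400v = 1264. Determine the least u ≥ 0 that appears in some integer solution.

gcd(6048, 400) = 16.
16 divides 1264, so solutions exist.
By Bézout, 6048*(-8) + 400*(121) = 16.
Scale by 1264/16 = 79: (u₀, v₀) = (-632, 9559).
General solution: u = -632 + 25t, v = 9559 - 378t for integer t.
u ≥ 0: smallest is -632 mod 25 = 18 (at t = 26), with v = -269.

18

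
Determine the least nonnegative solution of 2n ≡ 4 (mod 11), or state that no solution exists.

gcd(11, 2) = 1  (11 = 5*2 + 1, 2 = 2*1).
1 divides 4, so solutions exist.
Back-substituting, 2*(-5) + 11*(1) = 1.
So 2*(-5) ≡ 1 (mod 11); multiply by 4: n ≡ -20 (mod 11).
Smallest nonnegative: n = -20 mod 11 = 2.

2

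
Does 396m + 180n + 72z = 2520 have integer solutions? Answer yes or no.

gcd(396, 180):
  396 = 2·180 + 36
  180 = 5·36
so gcd(396, 180) = 36.
gcd(36, 72) = 36.
36 divides 2520, so integer solutions exist.

yes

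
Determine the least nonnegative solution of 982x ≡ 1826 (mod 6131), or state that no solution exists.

gcd(6131, 982) = 1  (6131 = 6*982 + 239, 982 = 4*239 + 26, 239 = 9*26 + 5, 26 = 5*5 + 1, 5 = 5*1).
1 divides 1826, so solutions exist.
Back-substituting, 982*(1180) + 6131*(-189) = 1.
So 982*(1180) ≡ 1 (mod 6131); multiply by 1826: x ≡ 2154680 (mod 6131).
Smallest nonnegative: x = 2154680 mod 6131 = 2699.

2699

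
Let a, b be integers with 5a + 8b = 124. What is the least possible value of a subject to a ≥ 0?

4

gcd(8, 5) = 1  (8 = 1·5 + 3, 5 = 1·3 + 2, 3 = 1·2 + 1, 2 = 2·1).
1 divides 124, so solutions exist.
Back-substituting, 5·(-3) + 8·(2) = 1.
Scale by 124/1 = 124: (a₀, b₀) = (-372, 248).
General solution: a = -372 + 8t, b = 248 - 5t for integer t.
a ≥ 0: smallest is -372 mod 8 = 4 (at t = 47), with b = 13.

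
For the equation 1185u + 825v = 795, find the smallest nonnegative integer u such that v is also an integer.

gcd(1185, 825) = 15  (1185 = 1·825 + 360, 825 = 2·360 + 105, 360 = 3·105 + 45, 105 = 2·45 + 15, 45 = 3·15).
15 divides 795, so solutions exist.
Back-substituting, 1185·(-16) + 825·(23) = 15.
Scale by 795/15 = 53: (u₀, v₀) = (-848, 1219).
General solution: u = -848 + 55t, v = 1219 - 79t for integer t.
u ≥ 0: smallest is -848 mod 55 = 32 (at t = 16), with v = -45.

32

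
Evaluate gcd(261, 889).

gcd(889, 261):
  889 = 3*261 + 106
  261 = 2*106 + 49
  106 = 2*49 + 8
  49 = 6*8 + 1
  8 = 8*1
so gcd(889, 261) = 1.

1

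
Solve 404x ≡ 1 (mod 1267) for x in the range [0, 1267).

gcd(1267, 404):
  1267 = 3×404 + 55
  404 = 7×55 + 19
  55 = 2×19 + 17
  19 = 1×17 + 2
  17 = 8×2 + 1
  2 = 2×1
so gcd(1267, 404) = 1.
Back-substitute for Bézout coefficients:
  1 = 17 - 8×2
  ... = 404×(-599) + 1267×(191)
So 404×-599 ≡ 1 (mod 1267), and -599 mod 1267 = 668.

668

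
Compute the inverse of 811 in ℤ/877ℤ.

93

gcd(877, 811):
  877 = 1·811 + 66
  811 = 12·66 + 19
  66 = 3·19 + 9
  19 = 2·9 + 1
  9 = 9·1
so gcd(877, 811) = 1.
Back-substitute for Bézout coefficients:
  1 = 19 - 2·9
  ... = 811·(93) + 877·(-86)
So 811·93 ≡ 1 (mod 877), and 93 mod 877 = 93.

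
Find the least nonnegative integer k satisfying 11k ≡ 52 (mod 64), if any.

gcd(64, 11):
  64 = 5×11 + 9
  11 = 1×9 + 2
  9 = 4×2 + 1
  2 = 2×1
so gcd(64, 11) = 1.
1 divides 52, so solutions exist.
Back-substitute for Bézout coefficients:
  1 = 9 - 4×2
  ... = 11×(-29) + 64×(5)
So 11×(-29) ≡ 1 (mod 64); multiply by 52: k ≡ -1508 (mod 64).
Smallest nonnegative: k = -1508 mod 64 = 28.

28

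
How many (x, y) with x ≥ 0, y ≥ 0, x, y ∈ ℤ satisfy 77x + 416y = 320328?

gcd(416, 77) = 1  (416 = 5×77 + 31, 77 = 2×31 + 15, 31 = 2×15 + 1, 15 = 15×1).
Back-substituting, 77×(-27) + 416×(5) = 1.
Scale by 320328: one solution is (-8648856, 1601640). Reduce x mod 416: (200, 733).
General: x = 200 + 416t, y = 733 - 77t.
x ≥ 0 ⇒ t ≥ 0; y ≥ 0 ⇒ t ≤ 9. So t ∈ [0, 9]: 10 solutions.

10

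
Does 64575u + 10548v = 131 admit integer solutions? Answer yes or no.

no

gcd(64575, 10548) = 9  (64575 = 6×10548 + 1287, 10548 = 8×1287 + 252, 1287 = 5×252 + 27, 252 = 9×27 + 9, 27 = 3×9).
9 does not divide 131 (remainder 5), so no integer solutions.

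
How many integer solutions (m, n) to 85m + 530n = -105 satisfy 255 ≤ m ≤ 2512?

21

gcd(530, 85):
  530 = 6×85 + 20
  85 = 4×20 + 5
  20 = 4×5
so gcd(530, 85) = 5.
Back-substitute for Bézout coefficients:
  5 = 85 - 4×20
  ... = 85×(25) + 530×(-4)
Scale by -21: particular solution (-525, 84); reduce m mod 106: (5, -1).
General solution: m = 5 + 106t, n = -1 - 17t for integer t.
255 ≤ 5 + 106t ≤ 2512 gives t ∈ [3, 23], which is 21 values.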